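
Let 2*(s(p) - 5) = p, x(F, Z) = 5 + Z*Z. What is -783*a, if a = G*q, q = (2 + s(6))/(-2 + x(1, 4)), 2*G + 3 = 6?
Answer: -11745/19 ≈ -618.16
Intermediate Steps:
G = 3/2 (G = -3/2 + (½)*6 = -3/2 + 3 = 3/2 ≈ 1.5000)
x(F, Z) = 5 + Z²
s(p) = 5 + p/2
q = 10/19 (q = (2 + (5 + (½)*6))/(-2 + (5 + 4²)) = (2 + (5 + 3))/(-2 + (5 + 16)) = (2 + 8)/(-2 + 21) = 10/19 ≈ 0.52632)
a = 15/19 (a = (3/2)*(10/19) = 15/19 ≈ 0.78947)
-783*a = -783*15/19 = -11745/19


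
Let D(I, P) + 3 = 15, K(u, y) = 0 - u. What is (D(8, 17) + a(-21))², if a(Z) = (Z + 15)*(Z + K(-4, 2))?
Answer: 12996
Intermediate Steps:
K(u, y) = -u
D(I, P) = 12 (D(I, P) = -3 + 15 = 12)
a(Z) = (4 + Z)*(15 + Z) (a(Z) = (Z + 15)*(Z - 1*(-4)) = (15 + Z)*(Z + 4) = (15 + Z)*(4 + Z) = (4 + Z)*(15 + Z))
(D(8, 17) + a(-21))² = (12 + (60 + (-21)² + 19*(-21)))² = (12 + (60 + 441 - 399))² = (12 + 102)² = 114² = 12996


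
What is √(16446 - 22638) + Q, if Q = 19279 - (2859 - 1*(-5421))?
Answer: 10999 + 12*I*√43 ≈ 10999.0 + 78.689*I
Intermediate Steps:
Q = 10999 (Q = 19279 - (2859 + 5421) = 19279 - 1*8280 = 19279 - 8280 = 10999)
√(16446 - 22638) + Q = √(16446 - 22638) + 10999 = √(-6192) + 10999 = 12*I*√43 + 10999 = 10999 + 12*I*√43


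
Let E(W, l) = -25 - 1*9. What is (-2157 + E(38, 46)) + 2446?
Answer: 255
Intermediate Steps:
E(W, l) = -34 (E(W, l) = -25 - 9 = -34)
(-2157 + E(38, 46)) + 2446 = (-2157 - 34) + 2446 = -2191 + 2446 = 255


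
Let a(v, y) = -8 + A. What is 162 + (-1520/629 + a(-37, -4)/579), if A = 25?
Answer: 58129555/364191 ≈ 159.61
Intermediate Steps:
a(v, y) = 17 (a(v, y) = -8 + 25 = 17)
162 + (-1520/629 + a(-37, -4)/579) = 162 + (-1520/629 + 17/579) = 162 - 869387/364191 = 58129555/364191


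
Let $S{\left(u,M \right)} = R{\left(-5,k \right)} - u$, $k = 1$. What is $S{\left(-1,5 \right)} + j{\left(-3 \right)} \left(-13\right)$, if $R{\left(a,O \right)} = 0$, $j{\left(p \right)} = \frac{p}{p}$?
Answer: $-12$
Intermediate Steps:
$j{\left(p \right)} = 1$
$S{\left(u,M \right)} = - u$ ($S{\left(u,M \right)} = 0 - u = - u$)
$S{\left(-1,5 \right)} + j{\left(-3 \right)} \left(-13\right) = \left(-1\right) \left(-1\right) + 1 \left(-13\right) = 1 - 13 = -12$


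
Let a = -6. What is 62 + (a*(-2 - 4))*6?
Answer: 278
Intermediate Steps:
62 + (a*(-2 - 4))*6 = 62 - 6*(-2 - 4)*6 = 62 - 6*(-6)*6 = 62 + 36*6 = 62 + 216 = 278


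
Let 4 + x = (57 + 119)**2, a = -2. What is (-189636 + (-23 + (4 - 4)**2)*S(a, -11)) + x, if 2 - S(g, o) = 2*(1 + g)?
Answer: -158756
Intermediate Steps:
S(g, o) = -2*g (S(g, o) = 2 - 2*(1 + g) = 2 - (2 + 2*g) = 2 + (-2 - 2*g) = -2*g)
x = 30972 (x = -4 + (57 + 119)**2 = -4 + 176**2 = -4 + 30976 = 30972)
(-189636 + (-23 + (4 - 4)**2)*S(a, -11)) + x = (-189636 + (-23 + (4 - 4)**2)*(-2*(-2))) + 30972 = (-189636 + (-23 + 0**2)*4) + 30972 = (-189636 + (-23 + 0)*4) + 30972 = (-189636 - 23*4) + 30972 = (-189636 - 92) + 30972 = -189728 + 30972 = -158756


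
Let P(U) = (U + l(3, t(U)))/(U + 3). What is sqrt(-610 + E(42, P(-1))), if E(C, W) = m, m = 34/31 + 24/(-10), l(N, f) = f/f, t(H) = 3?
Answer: 12*I*sqrt(101990)/155 ≈ 24.725*I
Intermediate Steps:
l(N, f) = 1
m = -202/155 (m = 34*(1/31) + 24*(-1/10) = 34/31 - 12/5 = -202/155 ≈ -1.3032)
P(U) = (1 + U)/(3 + U) (P(U) = (U + 1)/(U + 3) = (1 + U)/(3 + U))
E(C, W) = -202/155
sqrt(-610 + E(42, P(-1))) = sqrt(-610 - 202/155) = sqrt(-94752/155) = 12*I*sqrt(101990)/155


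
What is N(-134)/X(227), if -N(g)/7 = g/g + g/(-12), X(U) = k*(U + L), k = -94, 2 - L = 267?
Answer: -511/21432 ≈ -0.023843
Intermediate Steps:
L = -265 (L = 2 - 1*267 = 2 - 267 = -265)
X(U) = 24910 - 94*U (X(U) = -94*(U - 265) = -94*(-265 + U) = 24910 - 94*U)
N(g) = -7 + 7*g/12 (N(g) = -7*(g/g + g/(-12)) = -7*(1 + g*(-1/12)) = -7*(1 - g/12) = -7 + 7*g/12)
N(-134)/X(227) = (-7 + (7/12)*(-134))/(24910 - 94*227) = (-7 - 469/6)/(24910 - 21338) = -511/6/3572 = -511/6*1/3572 = -511/21432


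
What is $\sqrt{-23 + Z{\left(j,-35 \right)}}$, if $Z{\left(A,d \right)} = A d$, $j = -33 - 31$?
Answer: $\sqrt{2217} \approx 47.085$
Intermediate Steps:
$j = -64$ ($j = -33 - 31 = -64$)
$\sqrt{-23 + Z{\left(j,-35 \right)}} = \sqrt{-23 - -2240} = \sqrt{-23 + 2240} = \sqrt{2217}$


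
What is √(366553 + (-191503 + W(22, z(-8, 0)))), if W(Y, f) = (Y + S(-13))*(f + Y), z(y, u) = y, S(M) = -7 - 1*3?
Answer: √175218 ≈ 418.59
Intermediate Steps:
S(M) = -10 (S(M) = -7 - 3 = -10)
W(Y, f) = (-10 + Y)*(Y + f) (W(Y, f) = (Y - 10)*(f + Y) = (-10 + Y)*(Y + f))
√(366553 + (-191503 + W(22, z(-8, 0)))) = √(366553 + (-191503 + (22² - 10*22 - 10*(-8) + 22*(-8)))) = √(366553 + (-191503 + (484 - 220 + 80 - 176))) = √(366553 + (-191503 + 168)) = √(366553 - 191335) = √175218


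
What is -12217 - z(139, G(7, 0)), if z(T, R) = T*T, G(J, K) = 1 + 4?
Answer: -31538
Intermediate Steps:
G(J, K) = 5
z(T, R) = T²
-12217 - z(139, G(7, 0)) = -12217 - 1*139² = -12217 - 1*19321 = -12217 - 19321 = -31538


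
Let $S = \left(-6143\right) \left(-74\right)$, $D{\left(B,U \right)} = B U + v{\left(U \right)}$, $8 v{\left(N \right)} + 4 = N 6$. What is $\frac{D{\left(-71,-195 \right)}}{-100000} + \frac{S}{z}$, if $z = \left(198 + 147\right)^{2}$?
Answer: $\frac{7012442527}{1904400000} \approx 3.6822$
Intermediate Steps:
$v{\left(N \right)} = - \frac{1}{2} + \frac{3 N}{4}$ ($v{\left(N \right)} = - \frac{1}{2} + \frac{N 6}{8} = - \frac{1}{2} + \frac{6 N}{8} = - \frac{1}{2} + \frac{3 N}{4}$)
$D{\left(B,U \right)} = - \frac{1}{2} + \frac{3 U}{4} + B U$ ($D{\left(B,U \right)} = B U + \left(- \frac{1}{2} + \frac{3 U}{4}\right) = - \frac{1}{2} + \frac{3 U}{4} + B U$)
$S = 454582$
$z = 119025$ ($z = 345^{2} = 119025$)
$\frac{D{\left(-71,-195 \right)}}{-100000} + \frac{S}{z} = \frac{- \frac{1}{2} + \frac{3}{4} \left(-195\right) - -13845}{-100000} + \frac{454582}{119025} = \left(- \frac{1}{2} - \frac{585}{4} + 13845\right) \left(- \frac{1}{100000}\right) + 454582 \cdot \frac{1}{119025} = \frac{54793}{4} \left(- \frac{1}{100000}\right) + \frac{454582}{119025} = - \frac{54793}{400000} + \frac{454582}{119025} = \frac{7012442527}{1904400000}$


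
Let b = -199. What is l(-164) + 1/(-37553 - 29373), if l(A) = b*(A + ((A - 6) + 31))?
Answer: 4035437021/66926 ≈ 60297.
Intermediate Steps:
l(A) = -4975 - 398*A (l(A) = -199*(A + ((A - 6) + 31)) = -199*(A + ((-6 + A) + 31)) = -199*(A + (25 + A)) = -199*(25 + 2*A) = -4975 - 398*A)
l(-164) + 1/(-37553 - 29373) = (-4975 - 398*(-164)) + 1/(-37553 - 29373) = (-4975 + 65272) + 1/(-66926) = 60297 - 1/66926 = 4035437021/66926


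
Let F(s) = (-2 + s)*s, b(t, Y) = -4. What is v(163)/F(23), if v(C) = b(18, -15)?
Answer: -4/483 ≈ -0.0082816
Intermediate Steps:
v(C) = -4
F(s) = s*(-2 + s)
v(163)/F(23) = -4*1/(23*(-2 + 23)) = -4/(23*21) = -4/483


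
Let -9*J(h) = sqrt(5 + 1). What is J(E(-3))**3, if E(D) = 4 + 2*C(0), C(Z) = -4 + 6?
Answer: -2*sqrt(6)/243 ≈ -0.020160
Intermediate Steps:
C(Z) = 2
E(D) = 8 (E(D) = 4 + 2*2 = 4 + 4 = 8)
J(h) = -sqrt(6)/9 (J(h) = -sqrt(5 + 1)/9 = -sqrt(6)/9)
J(E(-3))**3 = (-sqrt(6)/9)**3 = -2*sqrt(6)/243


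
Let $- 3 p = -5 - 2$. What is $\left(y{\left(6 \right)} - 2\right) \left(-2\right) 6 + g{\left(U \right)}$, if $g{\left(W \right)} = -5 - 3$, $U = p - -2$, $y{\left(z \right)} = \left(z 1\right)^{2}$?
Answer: $-416$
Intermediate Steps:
$p = \frac{7}{3}$ ($p = - \frac{-5 - 2}{3} = \left(- \frac{1}{3}\right) \left(-7\right) = \frac{7}{3} \approx 2.3333$)
$y{\left(z \right)} = z^{2}$
$U = \frac{13}{3}$ ($U = \frac{7}{3} - -2 = \frac{7}{3} + 2 = \frac{13}{3} \approx 4.3333$)
$g{\left(W \right)} = -8$
$\left(y{\left(6 \right)} - 2\right) \left(-2\right) 6 + g{\left(U \right)} = \left(6^{2} - 2\right) \left(-2\right) 6 - 8 = \left(36 - 2\right) \left(-2\right) 6 - 8 = 34 \left(-2\right) 6 - 8 = \left(-68\right) 6 - 8 = -408 - 8 = -416$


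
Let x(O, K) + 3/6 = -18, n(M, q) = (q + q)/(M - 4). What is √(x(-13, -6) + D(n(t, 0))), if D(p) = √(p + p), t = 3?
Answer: I*√74/2 ≈ 4.3012*I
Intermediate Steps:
n(M, q) = 2*q/(-4 + M) (n(M, q) = (2*q)/(-4 + M) = 2*q/(-4 + M))
D(p) = √2*√p (D(p) = √(2*p) = √2*√p)
x(O, K) = -37/2 (x(O, K) = -½ - 18 = -37/2)
√(x(-13, -6) + D(n(t, 0))) = √(-37/2 + √2*√(2*0/(-4 + 3))) = √(-37/2 + √2*√(2*0/(-1))) = √(-37/2 + √2*√(2*0*(-1))) = √(-37/2 + √2*√0) = √(-37/2 + √2*0) = √(-37/2 + 0) = √(-37/2) = I*√74/2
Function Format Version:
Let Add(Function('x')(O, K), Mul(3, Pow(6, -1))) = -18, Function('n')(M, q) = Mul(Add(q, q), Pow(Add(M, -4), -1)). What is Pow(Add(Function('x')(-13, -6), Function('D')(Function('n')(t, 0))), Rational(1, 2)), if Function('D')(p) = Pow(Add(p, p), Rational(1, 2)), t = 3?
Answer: Mul(Rational(1, 2), I, Pow(74, Rational(1, 2))) ≈ Mul(4.3012, I)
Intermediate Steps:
Function('n')(M, q) = Mul(2, q, Pow(Add(-4, M), -1)) (Function('n')(M, q) = Mul(Mul(2, q), Pow(Add(-4, M), -1)) = Mul(2, q, Pow(Add(-4, M), -1)))
Function('D')(p) = Mul(Pow(2, Rational(1, 2)), Pow(p, Rational(1, 2))) (Function('D')(p) = Pow(Mul(2, p), Rational(1, 2)) = Mul(Pow(2, Rational(1, 2)), Pow(p, Rational(1, 2))))
Function('x')(O, K) = Rational(-37, 2) (Function('x')(O, K) = Add(Rational(-1, 2), -18) = Rational(-37, 2))
Pow(Add(Function('x')(-13, -6), Function('D')(Function('n')(t, 0))), Rational(1, 2)) = Pow(Add(Rational(-37, 2), Mul(Pow(2, Rational(1, 2)), Pow(Mul(2, 0, Pow(Add(-4, 3), -1)), Rational(1, 2)))), Rational(1, 2)) = Pow(Add(Rational(-37, 2), Mul(Pow(2, Rational(1, 2)), Pow(Mul(2, 0, Pow(-1, -1)), Rational(1, 2)))), Rational(1, 2)) = Pow(Add(Rational(-37, 2), Mul(Pow(2, Rational(1, 2)), Pow(Mul(2, 0, -1), Rational(1, 2)))), Rational(1, 2)) = Pow(Add(Rational(-37, 2), Mul(Pow(2, Rational(1, 2)), Pow(0, Rational(1, 2)))), Rational(1, 2)) = Pow(Add(Rational(-37, 2), Mul(Pow(2, Rational(1, 2)), 0)), Rational(1, 2)) = Pow(Add(Rational(-37, 2), 0), Rational(1, 2)) = Pow(Rational(-37, 2), Rational(1, 2)) = Mul(Rational(1, 2), I, Pow(74, Rational(1, 2)))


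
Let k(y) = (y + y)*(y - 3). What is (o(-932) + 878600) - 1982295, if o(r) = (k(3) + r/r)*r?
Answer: -1104627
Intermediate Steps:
k(y) = 2*y*(-3 + y) (k(y) = (2*y)*(-3 + y) = 2*y*(-3 + y))
o(r) = r (o(r) = (2*3*(-3 + 3) + r/r)*r = (2*3*0 + 1)*r = (0 + 1)*r = 1*r = r)
(o(-932) + 878600) - 1982295 = (-932 + 878600) - 1982295 = 877668 - 1982295 = -1104627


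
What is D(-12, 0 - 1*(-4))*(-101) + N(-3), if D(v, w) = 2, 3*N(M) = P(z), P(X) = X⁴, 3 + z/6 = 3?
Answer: -202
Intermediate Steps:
z = 0 (z = -18 + 6*3 = -18 + 18 = 0)
N(M) = 0 (N(M) = (⅓)*0⁴ = (⅓)*0 = 0)
D(-12, 0 - 1*(-4))*(-101) + N(-3) = 2*(-101) + 0 = -202 + 0 = -202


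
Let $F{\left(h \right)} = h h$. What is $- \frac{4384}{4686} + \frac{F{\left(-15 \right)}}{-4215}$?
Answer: $- \frac{651097}{658383} \approx -0.98893$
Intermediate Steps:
$F{\left(h \right)} = h^{2}$
$- \frac{4384}{4686} + \frac{F{\left(-15 \right)}}{-4215} = - \frac{4384}{4686} + \frac{\left(-15\right)^{2}}{-4215} = \left(-4384\right) \frac{1}{4686} + 225 \left(- \frac{1}{4215}\right) = - \frac{2192}{2343} - \frac{15}{281} = - \frac{651097}{658383}$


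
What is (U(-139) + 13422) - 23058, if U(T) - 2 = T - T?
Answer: -9634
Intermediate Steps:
U(T) = 2 (U(T) = 2 + (T - T) = 2 + 0 = 2)
(U(-139) + 13422) - 23058 = (2 + 13422) - 23058 = 13424 - 23058 = -9634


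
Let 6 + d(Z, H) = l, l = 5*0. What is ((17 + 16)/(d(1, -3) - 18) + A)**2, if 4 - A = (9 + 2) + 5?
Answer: 11449/64 ≈ 178.89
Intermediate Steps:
l = 0
d(Z, H) = -6 (d(Z, H) = -6 + 0 = -6)
A = -12 (A = 4 - ((9 + 2) + 5) = 4 - (11 + 5) = 4 - 1*16 = 4 - 16 = -12)
((17 + 16)/(d(1, -3) - 18) + A)**2 = ((17 + 16)/(-6 - 18) - 12)**2 = (33/(-24) - 12)**2 = (33*(-1/24) - 12)**2 = (-11/8 - 12)**2 = (-107/8)**2 = 11449/64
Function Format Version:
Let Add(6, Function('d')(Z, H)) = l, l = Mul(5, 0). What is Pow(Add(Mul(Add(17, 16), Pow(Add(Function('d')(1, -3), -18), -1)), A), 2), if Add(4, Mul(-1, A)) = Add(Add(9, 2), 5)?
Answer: Rational(11449, 64) ≈ 178.89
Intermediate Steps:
l = 0
Function('d')(Z, H) = -6 (Function('d')(Z, H) = Add(-6, 0) = -6)
A = -12 (A = Add(4, Mul(-1, Add(Add(9, 2), 5))) = Add(4, Mul(-1, Add(11, 5))) = Add(4, Mul(-1, 16)) = Add(4, -16) = -12)
Pow(Add(Mul(Add(17, 16), Pow(Add(Function('d')(1, -3), -18), -1)), A), 2) = Pow(Add(Mul(Add(17, 16), Pow(Add(-6, -18), -1)), -12), 2) = Pow(Add(Mul(33, Pow(-24, -1)), -12), 2) = Pow(Add(Mul(33, Rational(-1, 24)), -12), 2) = Pow(Add(Rational(-11, 8), -12), 2) = Pow(Rational(-107, 8), 2) = Rational(11449, 64)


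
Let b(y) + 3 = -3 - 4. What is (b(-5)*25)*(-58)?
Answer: 14500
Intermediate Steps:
b(y) = -10 (b(y) = -3 + (-3 - 4) = -3 - 7 = -10)
(b(-5)*25)*(-58) = -10*25*(-58) = -250*(-58) = 14500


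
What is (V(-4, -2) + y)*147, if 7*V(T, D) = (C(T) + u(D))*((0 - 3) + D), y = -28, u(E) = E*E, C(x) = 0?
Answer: -4536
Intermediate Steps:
u(E) = E²
V(T, D) = D²*(-3 + D)/7 (V(T, D) = ((0 + D²)*((0 - 3) + D))/7 = (D²*(-3 + D))/7 = D²*(-3 + D)/7)
(V(-4, -2) + y)*147 = ((⅐)*(-2)²*(-3 - 2) - 28)*147 = ((⅐)*4*(-5) - 28)*147 = (-20/7 - 28)*147 = -216/7*147 = -4536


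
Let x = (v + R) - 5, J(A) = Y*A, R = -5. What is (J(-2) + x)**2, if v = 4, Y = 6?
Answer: 324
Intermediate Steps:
J(A) = 6*A
x = -6 (x = (4 - 5) - 5 = -1 - 5 = -6)
(J(-2) + x)**2 = (6*(-2) - 6)**2 = (-12 - 6)**2 = (-18)**2 = 324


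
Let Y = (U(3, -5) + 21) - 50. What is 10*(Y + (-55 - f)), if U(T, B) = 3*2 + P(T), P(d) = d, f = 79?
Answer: -1540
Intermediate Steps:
U(T, B) = 6 + T (U(T, B) = 3*2 + T = 6 + T)
Y = -20 (Y = ((6 + 3) + 21) - 50 = (9 + 21) - 50 = 30 - 50 = -20)
10*(Y + (-55 - f)) = 10*(-20 + (-55 - 1*79)) = 10*(-20 + (-55 - 79)) = 10*(-20 - 134) = 10*(-154) = -1540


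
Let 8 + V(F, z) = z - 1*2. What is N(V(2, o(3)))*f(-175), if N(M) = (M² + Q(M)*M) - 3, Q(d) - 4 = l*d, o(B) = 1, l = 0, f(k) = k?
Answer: -7350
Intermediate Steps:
Q(d) = 4 (Q(d) = 4 + 0*d = 4 + 0 = 4)
V(F, z) = -10 + z (V(F, z) = -8 + (z - 1*2) = -8 + (z - 2) = -8 + (-2 + z) = -10 + z)
N(M) = -3 + M² + 4*M (N(M) = (M² + 4*M) - 3 = -3 + M² + 4*M)
N(V(2, o(3)))*f(-175) = (-3 + (-10 + 1)² + 4*(-10 + 1))*(-175) = (-3 + (-9)² + 4*(-9))*(-175) = (-3 + 81 - 36)*(-175) = 42*(-175) = -7350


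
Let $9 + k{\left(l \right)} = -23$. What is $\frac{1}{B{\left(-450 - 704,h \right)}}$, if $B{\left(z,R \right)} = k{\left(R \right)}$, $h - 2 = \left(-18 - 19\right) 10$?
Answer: $- \frac{1}{32} \approx -0.03125$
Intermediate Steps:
$k{\left(l \right)} = -32$ ($k{\left(l \right)} = -9 - 23 = -32$)
$h = -368$ ($h = 2 + \left(-18 - 19\right) 10 = 2 - 370 = -368$)
$B{\left(z,R \right)} = -32$
$\frac{1}{B{\left(-450 - 704,h \right)}} = \frac{1}{-32} = - \frac{1}{32}$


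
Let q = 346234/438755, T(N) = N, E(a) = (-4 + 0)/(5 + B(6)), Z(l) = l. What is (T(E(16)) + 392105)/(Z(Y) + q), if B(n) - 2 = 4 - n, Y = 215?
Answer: 172037678271/94678559 ≈ 1817.1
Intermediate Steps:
B(n) = 6 - n (B(n) = 2 + (4 - n) = 6 - n)
E(a) = -⅘ (E(a) = (-4 + 0)/(5 + (6 - 1*6)) = -4/(5 + (6 - 6)) = -4/(5 + 0) = -4/5 = -4*⅕ = -⅘)
q = 346234/438755 (q = 346234*(1/438755) = 346234/438755 ≈ 0.78913)
(T(E(16)) + 392105)/(Z(Y) + q) = (-⅘ + 392105)/(215 + 346234/438755) = 1960521/(5*(94678559/438755)) = (1960521/5)*(438755/94678559) = 172037678271/94678559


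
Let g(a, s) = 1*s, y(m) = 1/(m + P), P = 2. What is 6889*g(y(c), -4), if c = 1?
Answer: -27556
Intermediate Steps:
y(m) = 1/(2 + m) (y(m) = 1/(m + 2) = 1/(2 + m))
g(a, s) = s
6889*g(y(c), -4) = 6889*(-4) = -27556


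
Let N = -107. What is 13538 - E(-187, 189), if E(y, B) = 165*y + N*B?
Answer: 64616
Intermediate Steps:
E(y, B) = -107*B + 165*y (E(y, B) = 165*y - 107*B = -107*B + 165*y)
13538 - E(-187, 189) = 13538 - (-107*189 + 165*(-187)) = 13538 - (-20223 - 30855) = 13538 - 1*(-51078) = 13538 + 51078 = 64616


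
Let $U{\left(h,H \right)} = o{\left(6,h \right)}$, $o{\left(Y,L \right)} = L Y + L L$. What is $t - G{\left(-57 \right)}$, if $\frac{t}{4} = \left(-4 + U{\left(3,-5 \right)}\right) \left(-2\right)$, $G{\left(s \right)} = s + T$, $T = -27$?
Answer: $-100$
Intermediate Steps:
$G{\left(s \right)} = -27 + s$ ($G{\left(s \right)} = s - 27 = -27 + s$)
$o{\left(Y,L \right)} = L^{2} + L Y$ ($o{\left(Y,L \right)} = L Y + L^{2} = L^{2} + L Y$)
$U{\left(h,H \right)} = h \left(6 + h\right)$ ($U{\left(h,H \right)} = h \left(h + 6\right) = h \left(6 + h\right)$)
$t = -184$ ($t = 4 \left(-4 + 3 \left(6 + 3\right)\right) \left(-2\right) = 4 \left(-4 + 3 \cdot 9\right) \left(-2\right) = 4 \left(-4 + 27\right) \left(-2\right) = 4 \cdot 23 \left(-2\right) = 4 \left(-46\right) = -184$)
$t - G{\left(-57 \right)} = -184 - \left(-27 - 57\right) = -184 - -84 = -184 + 84 = -100$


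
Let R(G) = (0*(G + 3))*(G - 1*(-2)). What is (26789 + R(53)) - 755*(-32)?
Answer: 50949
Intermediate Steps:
R(G) = 0 (R(G) = (0*(3 + G))*(G + 2) = 0*(2 + G) = 0)
(26789 + R(53)) - 755*(-32) = (26789 + 0) - 755*(-32) = 26789 + 24160 = 50949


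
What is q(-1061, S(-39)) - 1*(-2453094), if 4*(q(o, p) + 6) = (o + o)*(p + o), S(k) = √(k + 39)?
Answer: 6031897/2 ≈ 3.0159e+6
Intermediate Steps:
S(k) = √(39 + k)
q(o, p) = -6 + o*(o + p)/2 (q(o, p) = -6 + ((o + o)*(p + o))/4 = -6 + ((2*o)*(o + p))/4 = -6 + (2*o*(o + p))/4 = -6 + o*(o + p)/2)
q(-1061, S(-39)) - 1*(-2453094) = (-6 + (½)*(-1061)² + (½)*(-1061)*√(39 - 39)) - 1*(-2453094) = (-6 + (½)*1125721 + (½)*(-1061)*√0) + 2453094 = (-6 + 1125721/2 + (½)*(-1061)*0) + 2453094 = (-6 + 1125721/2 + 0) + 2453094 = 1125709/2 + 2453094 = 6031897/2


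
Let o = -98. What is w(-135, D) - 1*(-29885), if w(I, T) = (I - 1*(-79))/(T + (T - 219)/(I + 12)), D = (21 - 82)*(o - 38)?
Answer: 737890367/24691 ≈ 29885.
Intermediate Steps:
D = 8296 (D = (21 - 82)*(-98 - 38) = -61*(-136) = 8296)
w(I, T) = (79 + I)/(T + (-219 + T)/(12 + I)) (w(I, T) = (I + 79)/(T + (-219 + T)/(12 + I)) = (79 + I)/(T + (-219 + T)/(12 + I)))
w(-135, D) - 1*(-29885) = (948 + (-135)² + 91*(-135))/(-219 + 13*8296 - 135*8296) - 1*(-29885) = (948 + 18225 - 12285)/(-219 + 107848 - 1119960) + 29885 = 6888/(-1012331) + 29885 = -1/1012331*6888 + 29885 = -168/24691 + 29885 = 737890367/24691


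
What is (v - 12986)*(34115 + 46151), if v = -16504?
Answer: -2367044340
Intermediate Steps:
(v - 12986)*(34115 + 46151) = (-16504 - 12986)*(34115 + 46151) = -29490*80266 = -2367044340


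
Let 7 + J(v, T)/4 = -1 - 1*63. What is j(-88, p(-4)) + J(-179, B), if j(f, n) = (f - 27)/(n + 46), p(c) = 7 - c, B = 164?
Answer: -16303/57 ≈ -286.02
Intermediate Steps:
J(v, T) = -284 (J(v, T) = -28 + 4*(-1 - 1*63) = -28 + 4*(-1 - 63) = -28 + 4*(-64) = -28 - 256 = -284)
j(f, n) = (-27 + f)/(46 + n)
j(-88, p(-4)) + J(-179, B) = (-27 - 88)/(46 + (7 - 1*(-4))) - 284 = -115/(46 + (7 + 4)) - 284 = -115/(46 + 11) - 284 = -115/57 - 284 = -16303/57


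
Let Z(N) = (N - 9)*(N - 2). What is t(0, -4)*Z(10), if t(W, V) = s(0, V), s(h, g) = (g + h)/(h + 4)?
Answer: -8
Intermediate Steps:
s(h, g) = (g + h)/(4 + h)
t(W, V) = V/4 (t(W, V) = (V + 0)/(4 + 0) = V/4)
Z(N) = (-9 + N)*(-2 + N)
t(0, -4)*Z(10) = ((¼)*(-4))*(18 + 10² - 11*10) = -(18 + 100 - 110) = -1*8 = -8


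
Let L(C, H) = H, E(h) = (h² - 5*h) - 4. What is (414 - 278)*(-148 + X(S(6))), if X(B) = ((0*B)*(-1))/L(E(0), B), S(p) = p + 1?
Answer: -20128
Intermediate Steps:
E(h) = -4 + h² - 5*h
S(p) = 1 + p
X(B) = 0 (X(B) = ((0*B)*(-1))/B = (0*(-1))/B = 0/B = 0)
(414 - 278)*(-148 + X(S(6))) = (414 - 278)*(-148 + 0) = 136*(-148) = -20128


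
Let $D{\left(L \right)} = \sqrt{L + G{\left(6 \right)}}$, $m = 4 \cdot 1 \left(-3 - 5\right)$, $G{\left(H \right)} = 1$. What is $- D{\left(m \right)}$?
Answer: $- i \sqrt{31} \approx - 5.5678 i$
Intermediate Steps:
$m = -32$ ($m = 4 \left(-3 - 5\right) = 4 \left(-8\right) = -32$)
$D{\left(L \right)} = \sqrt{1 + L}$ ($D{\left(L \right)} = \sqrt{L + 1} = \sqrt{1 + L}$)
$- D{\left(m \right)} = - \sqrt{1 - 32} = - \sqrt{-31} = - i \sqrt{31}$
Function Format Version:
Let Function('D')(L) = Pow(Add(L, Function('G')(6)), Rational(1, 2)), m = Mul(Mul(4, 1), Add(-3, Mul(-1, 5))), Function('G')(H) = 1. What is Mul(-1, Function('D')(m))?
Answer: Mul(-1, I, Pow(31, Rational(1, 2))) ≈ Mul(-5.5678, I)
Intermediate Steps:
m = -32 (m = Mul(4, Add(-3, -5)) = Mul(4, -8) = -32)
Function('D')(L) = Pow(Add(1, L), Rational(1, 2)) (Function('D')(L) = Pow(Add(L, 1), Rational(1, 2)) = Pow(Add(1, L), Rational(1, 2)))
Mul(-1, Function('D')(m)) = Mul(-1, Pow(Add(1, -32), Rational(1, 2))) = Mul(-1, Pow(-31, Rational(1, 2))) = Mul(-1, Mul(I, Pow(31, Rational(1, 2)))) = Mul(-1, I, Pow(31, Rational(1, 2)))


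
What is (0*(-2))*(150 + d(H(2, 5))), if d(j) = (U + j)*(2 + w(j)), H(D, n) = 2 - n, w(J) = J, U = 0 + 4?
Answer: 0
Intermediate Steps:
U = 4
d(j) = (2 + j)*(4 + j) (d(j) = (4 + j)*(2 + j) = (2 + j)*(4 + j))
(0*(-2))*(150 + d(H(2, 5))) = (0*(-2))*(150 + (8 + (2 - 1*5)² + 6*(2 - 1*5))) = 0*(150 + (8 + (2 - 5)² + 6*(2 - 5))) = 0*(150 + (8 + (-3)² + 6*(-3))) = 0*(150 + (8 + 9 - 18)) = 0*(150 - 1) = 0*149 = 0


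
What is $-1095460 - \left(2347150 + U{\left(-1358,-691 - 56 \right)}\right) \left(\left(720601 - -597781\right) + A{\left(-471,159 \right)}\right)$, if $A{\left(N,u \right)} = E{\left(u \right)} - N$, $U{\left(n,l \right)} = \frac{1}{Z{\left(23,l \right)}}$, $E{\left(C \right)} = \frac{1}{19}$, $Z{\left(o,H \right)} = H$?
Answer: $- \frac{14645033028161324}{4731} \approx -3.0955 \cdot 10^{12}$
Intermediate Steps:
$E{\left(C \right)} = \frac{1}{19}$
$U{\left(n,l \right)} = \frac{1}{l}$
$A{\left(N,u \right)} = \frac{1}{19} - N$
$-1095460 - \left(2347150 + U{\left(-1358,-691 - 56 \right)}\right) \left(\left(720601 - -597781\right) + A{\left(-471,159 \right)}\right) = -1095460 - \left(2347150 + \frac{1}{-691 - 56}\right) \left(\left(720601 - -597781\right) + \left(\frac{1}{19} - -471\right)\right) = -1095460 - \left(2347150 + \frac{1}{-747}\right) \left(\left(720601 + 597781\right) + \left(\frac{1}{19} + 471\right)\right) = -1095460 - \left(2347150 - \frac{1}{747}\right) \left(1318382 + \frac{8950}{19}\right) = -1095460 - \frac{1753321049}{747} \cdot \frac{25058208}{19} = -1095460 - \frac{14645027845540064}{4731} = - \frac{14645033028161324}{4731}$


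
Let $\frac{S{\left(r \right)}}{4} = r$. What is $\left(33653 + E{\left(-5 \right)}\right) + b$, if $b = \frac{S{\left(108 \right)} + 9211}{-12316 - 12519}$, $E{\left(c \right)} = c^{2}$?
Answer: $\frac{836383487}{24835} \approx 33678.0$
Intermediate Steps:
$S{\left(r \right)} = 4 r$
$b = - \frac{9643}{24835}$ ($b = \frac{4 \cdot 108 + 9211}{-12316 - 12519} = \frac{432 + 9211}{-24835} = 9643 \left(- \frac{1}{24835}\right) = - \frac{9643}{24835} \approx -0.38828$)
$\left(33653 + E{\left(-5 \right)}\right) + b = \left(33653 + \left(-5\right)^{2}\right) - \frac{9643}{24835} = \left(33653 + 25\right) - \frac{9643}{24835} = 33678 - \frac{9643}{24835} = \frac{836383487}{24835}$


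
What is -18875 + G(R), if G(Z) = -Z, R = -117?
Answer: -18758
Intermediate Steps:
-18875 + G(R) = -18875 - 1*(-117) = -18875 + 117 = -18758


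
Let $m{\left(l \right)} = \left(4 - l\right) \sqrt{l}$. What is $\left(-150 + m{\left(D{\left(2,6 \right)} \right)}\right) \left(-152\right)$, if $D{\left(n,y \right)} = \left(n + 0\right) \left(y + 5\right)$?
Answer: $22800 + 2736 \sqrt{22} \approx 35633.0$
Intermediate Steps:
$D{\left(n,y \right)} = n \left(5 + y\right)$
$m{\left(l \right)} = \sqrt{l} \left(4 - l\right)$
$\left(-150 + m{\left(D{\left(2,6 \right)} \right)}\right) \left(-152\right) = \left(-150 + \sqrt{2 \left(5 + 6\right)} \left(4 - 2 \left(5 + 6\right)\right)\right) \left(-152\right) = \left(-150 + \sqrt{2 \cdot 11} \left(4 - 2 \cdot 11\right)\right) \left(-152\right) = \left(-150 + \sqrt{22} \left(4 - 22\right)\right) \left(-152\right) = \left(-150 + \sqrt{22} \left(-18\right)\right) \left(-152\right) = \left(-150 - 18 \sqrt{22}\right) \left(-152\right) = 22800 + 2736 \sqrt{22}$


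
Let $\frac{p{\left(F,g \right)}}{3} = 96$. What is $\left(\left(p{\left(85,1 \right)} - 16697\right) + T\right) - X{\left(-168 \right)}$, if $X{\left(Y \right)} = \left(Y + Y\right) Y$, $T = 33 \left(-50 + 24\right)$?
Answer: $-73715$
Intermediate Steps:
$p{\left(F,g \right)} = 288$ ($p{\left(F,g \right)} = 3 \cdot 96 = 288$)
$T = -858$ ($T = 33 \left(-26\right) = -858$)
$X{\left(Y \right)} = 2 Y^{2}$ ($X{\left(Y \right)} = 2 Y Y = 2 Y^{2}$)
$\left(\left(p{\left(85,1 \right)} - 16697\right) + T\right) - X{\left(-168 \right)} = \left(\left(288 - 16697\right) - 858\right) - 2 \left(-168\right)^{2} = \left(-16409 - 858\right) - 2 \cdot 28224 = -17267 - 56448 = -73715$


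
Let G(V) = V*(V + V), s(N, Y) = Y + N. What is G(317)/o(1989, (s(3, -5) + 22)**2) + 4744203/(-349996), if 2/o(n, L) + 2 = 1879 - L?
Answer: 51947190116785/349996 ≈ 1.4842e+8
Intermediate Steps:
s(N, Y) = N + Y
G(V) = 2*V**2 (G(V) = V*(2*V) = 2*V**2)
o(n, L) = 2/(1877 - L) (o(n, L) = 2/(-2 + (1879 - L)) = 2/(1877 - L))
G(317)/o(1989, (s(3, -5) + 22)**2) + 4744203/(-349996) = (2*317**2)/((-2/(-1877 + ((3 - 5) + 22)**2))) + 4744203/(-349996) = (2*100489)/((-2/(-1877 + (-2 + 22)**2))) + 4744203*(-1/349996) = 200978/((-2/(-1877 + 20**2))) - 4744203/349996 = 200978/((-2/(-1877 + 400))) - 4744203/349996 = 200978/((-2/(-1477))) - 4744203/349996 = 200978/((-2*(-1/1477))) - 4744203/349996 = 200978/(2/1477) - 4744203/349996 = 200978*(1477/2) - 4744203/349996 = 148422253 - 4744203/349996 = 51947190116785/349996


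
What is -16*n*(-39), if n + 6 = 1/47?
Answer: -175344/47 ≈ -3730.7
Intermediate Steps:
n = -281/47 (n = -6 + 1/47 = -281/47 ≈ -5.9787)
-16*n*(-39) = -16*(-281/47)*(-39) = (4496/47)*(-39) = -175344/47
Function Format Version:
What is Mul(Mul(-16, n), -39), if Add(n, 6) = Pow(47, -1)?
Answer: Rational(-175344, 47) ≈ -3730.7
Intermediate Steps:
n = Rational(-281, 47) (n = Add(-6, Pow(47, -1)) = Add(-6, Rational(1, 47)) = Rational(-281, 47) ≈ -5.9787)
Mul(Mul(-16, n), -39) = Mul(Mul(-16, Rational(-281, 47)), -39) = Mul(Rational(4496, 47), -39) = Rational(-175344, 47)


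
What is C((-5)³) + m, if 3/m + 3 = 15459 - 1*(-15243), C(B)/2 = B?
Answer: -2558249/10233 ≈ -250.00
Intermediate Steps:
C(B) = 2*B
m = 1/10233 (m = 3/(-3 + (15459 - 1*(-15243))) = 3/(-3 + (15459 + 15243)) = 3/(-3 + 30702) = 3/30699 = 3*(1/30699) = 1/10233 ≈ 9.7723e-5)
C((-5)³) + m = 2*(-5)³ + 1/10233 = 2*(-125) + 1/10233 = -250 + 1/10233 = -2558249/10233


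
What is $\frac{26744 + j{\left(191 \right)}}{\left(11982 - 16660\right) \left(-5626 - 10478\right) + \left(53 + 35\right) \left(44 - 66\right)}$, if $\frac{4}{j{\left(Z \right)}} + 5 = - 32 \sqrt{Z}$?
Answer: $\frac{1307507479}{3682990807496} - \frac{4 \sqrt{191}}{460373850937} \approx 0.00035501$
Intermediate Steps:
$j{\left(Z \right)} = \frac{4}{-5 - 32 \sqrt{Z}}$
$\frac{26744 + j{\left(191 \right)}}{\left(11982 - 16660\right) \left(-5626 - 10478\right) + \left(53 + 35\right) \left(44 - 66\right)} = \frac{26744 - \frac{4}{5 + 32 \sqrt{191}}}{\left(11982 - 16660\right) \left(-5626 - 10478\right) + \left(53 + 35\right) \left(44 - 66\right)} = \frac{26744 - \frac{4}{5 + 32 \sqrt{191}}}{\left(-4678\right) \left(-16104\right) + 88 \left(44 - 66\right)} = \frac{26744 - \frac{4}{5 + 32 \sqrt{191}}}{75334512 + 88 \left(-22\right)} = \frac{26744 - \frac{4}{5 + 32 \sqrt{191}}}{75334512 - 1936} = \frac{26744 - \frac{4}{5 + 32 \sqrt{191}}}{75332576} = \left(26744 - \frac{4}{5 + 32 \sqrt{191}}\right) \frac{1}{75332576} = \frac{3343}{9416572} - \frac{1}{18833144 \left(5 + 32 \sqrt{191}\right)}$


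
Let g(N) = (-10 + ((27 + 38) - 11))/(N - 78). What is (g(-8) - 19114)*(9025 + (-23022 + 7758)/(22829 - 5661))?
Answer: -7958584063804/46139 ≈ -1.7249e+8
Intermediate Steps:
g(N) = 44/(-78 + N) (g(N) = (-10 + (65 - 11))/(-78 + N) = (-10 + 54)/(-78 + N) = 44/(-78 + N))
(g(-8) - 19114)*(9025 + (-23022 + 7758)/(22829 - 5661)) = (44/(-78 - 8) - 19114)*(9025 + (-23022 + 7758)/(22829 - 5661)) = (44/(-86) - 19114)*(9025 - 15264/17168) = (44*(-1/86) - 19114)*(9025 - 15264*1/17168) = (-22/43 - 19114)*(9025 - 954/1073) = -821924/43*9682871/1073 = -7958584063804/46139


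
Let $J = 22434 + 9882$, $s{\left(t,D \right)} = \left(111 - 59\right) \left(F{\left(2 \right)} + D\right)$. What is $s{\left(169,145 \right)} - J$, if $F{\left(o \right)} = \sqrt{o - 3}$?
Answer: $-24776 + 52 i \approx -24776.0 + 52.0 i$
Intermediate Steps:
$F{\left(o \right)} = \sqrt{-3 + o}$
$s{\left(t,D \right)} = 52 i + 52 D$ ($s{\left(t,D \right)} = \left(111 - 59\right) \left(\sqrt{-3 + 2} + D\right) = 52 \left(\sqrt{-1} + D\right) = 52 \left(i + D\right) = 52 i + 52 D$)
$J = 32316$
$s{\left(169,145 \right)} - J = \left(52 i + 52 \cdot 145\right) - 32316 = \left(52 i + 7540\right) - 32316 = \left(7540 + 52 i\right) - 32316 = -24776 + 52 i$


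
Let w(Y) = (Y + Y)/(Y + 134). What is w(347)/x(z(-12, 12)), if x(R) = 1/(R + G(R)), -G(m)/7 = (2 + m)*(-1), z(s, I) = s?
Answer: -56908/481 ≈ -118.31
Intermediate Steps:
w(Y) = 2*Y/(134 + Y) (w(Y) = (2*Y)/(134 + Y) = 2*Y/(134 + Y))
G(m) = 14 + 7*m (G(m) = -7*(2 + m)*(-1) = -7*(-2 - m) = 14 + 7*m)
x(R) = 1/(14 + 8*R) (x(R) = 1/(R + (14 + 7*R)) = 1/(14 + 8*R))
w(347)/x(z(-12, 12)) = (2*347/(134 + 347))/((1/(2*(7 + 4*(-12))))) = (2*347/481)/((1/(2*(7 - 48)))) = (2*347*(1/481))/(((1/2)/(-41))) = 694/(481*(((1/2)*(-1/41)))) = 694/(481*(-1/82)) = (694/481)*(-82) = -56908/481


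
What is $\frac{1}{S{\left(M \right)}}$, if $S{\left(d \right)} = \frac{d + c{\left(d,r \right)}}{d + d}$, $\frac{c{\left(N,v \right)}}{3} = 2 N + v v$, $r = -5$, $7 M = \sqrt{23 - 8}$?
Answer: $- \frac{1}{1309} + \frac{5 \sqrt{15}}{1309} \approx 0.01403$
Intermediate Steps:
$M = \frac{\sqrt{15}}{7}$ ($M = \frac{\sqrt{23 - 8}}{7} = \frac{\sqrt{15}}{7} \approx 0.55328$)
$c{\left(N,v \right)} = 3 v^{2} + 6 N$ ($c{\left(N,v \right)} = 3 \left(2 N + v v\right) = 3 \left(2 N + v^{2}\right) = 3 \left(v^{2} + 2 N\right) = 3 v^{2} + 6 N$)
$S{\left(d \right)} = \frac{75 + 7 d}{2 d}$ ($S{\left(d \right)} = \frac{d + \left(3 \left(-5\right)^{2} + 6 d\right)}{d + d} = \frac{d + \left(3 \cdot 25 + 6 d\right)}{2 d} = \left(d + \left(75 + 6 d\right)\right) \frac{1}{2 d} = \left(75 + 7 d\right) \frac{1}{2 d} = \frac{75 + 7 d}{2 d}$)
$\frac{1}{S{\left(M \right)}} = \frac{1}{\frac{1}{2} \frac{1}{\frac{1}{7} \sqrt{15}} \left(75 + 7 \frac{\sqrt{15}}{7}\right)} = \frac{1}{\frac{1}{2} \frac{7 \sqrt{15}}{15} \left(75 + \sqrt{15}\right)} = \frac{1}{\frac{7}{30} \sqrt{15} \left(75 + \sqrt{15}\right)} = \frac{2 \sqrt{15}}{7 \left(75 + \sqrt{15}\right)}$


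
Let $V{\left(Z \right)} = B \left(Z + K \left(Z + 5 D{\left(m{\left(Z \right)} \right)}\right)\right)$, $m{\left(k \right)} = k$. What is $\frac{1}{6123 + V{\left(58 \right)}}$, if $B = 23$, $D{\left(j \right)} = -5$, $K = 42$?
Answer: $\frac{1}{39335} \approx 2.5423 \cdot 10^{-5}$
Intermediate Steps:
$V{\left(Z \right)} = -24150 + 989 Z$ ($V{\left(Z \right)} = 23 \left(Z + 42 \left(Z + 5 \left(-5\right)\right)\right) = 23 \left(Z + 42 \left(Z - 25\right)\right) = 23 \left(Z + 42 \left(-25 + Z\right)\right) = 23 \left(Z + \left(-1050 + 42 Z\right)\right) = 23 \left(-1050 + 43 Z\right) = -24150 + 989 Z$)
$\frac{1}{6123 + V{\left(58 \right)}} = \frac{1}{6123 + \left(-24150 + 989 \cdot 58\right)} = \frac{1}{6123 + \left(-24150 + 57362\right)} = \frac{1}{6123 + 33212} = \frac{1}{39335}$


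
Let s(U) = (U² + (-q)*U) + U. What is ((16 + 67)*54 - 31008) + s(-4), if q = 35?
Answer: -26374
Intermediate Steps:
s(U) = U² - 34*U (s(U) = (U² + (-1*35)*U) + U = (U² - 35*U) + U = U² - 34*U)
((16 + 67)*54 - 31008) + s(-4) = ((16 + 67)*54 - 31008) - 4*(-34 - 4) = (83*54 - 31008) - 4*(-38) = (4482 - 31008) + 152 = -26526 + 152 = -26374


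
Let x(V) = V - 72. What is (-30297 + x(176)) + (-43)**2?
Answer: -28344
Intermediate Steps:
x(V) = -72 + V
(-30297 + x(176)) + (-43)**2 = (-30297 + (-72 + 176)) + (-43)**2 = (-30297 + 104) + 1849 = -30193 + 1849 = -28344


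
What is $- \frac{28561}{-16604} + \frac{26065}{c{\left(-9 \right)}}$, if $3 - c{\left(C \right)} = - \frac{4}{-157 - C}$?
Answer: $\frac{1601612233}{182644} \approx 8769.0$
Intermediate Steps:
$c{\left(C \right)} = 3 + \frac{4}{-157 - C}$ ($c{\left(C \right)} = 3 - - \frac{4}{-157 - C} = 3 + \frac{4}{-157 - C}$)
$- \frac{28561}{-16604} + \frac{26065}{c{\left(-9 \right)}} = - \frac{28561}{-16604} + \frac{26065}{\frac{1}{157 - 9} \left(467 + 3 \left(-9\right)\right)} = \left(-28561\right) \left(- \frac{1}{16604}\right) + \frac{26065}{\frac{1}{148} \left(467 - 27\right)} = \frac{28561}{16604} + \frac{26065}{\frac{1}{148} \cdot 440} = \frac{28561}{16604} + \frac{26065}{\frac{110}{37}} = \frac{28561}{16604} + 26065 \cdot \frac{37}{110} = \frac{28561}{16604} + \frac{192881}{22} = \frac{1601612233}{182644}$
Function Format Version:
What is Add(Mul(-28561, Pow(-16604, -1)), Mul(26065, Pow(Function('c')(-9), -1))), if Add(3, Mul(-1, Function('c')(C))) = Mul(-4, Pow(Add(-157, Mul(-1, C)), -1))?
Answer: Rational(1601612233, 182644) ≈ 8769.0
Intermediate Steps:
Function('c')(C) = Add(3, Mul(4, Pow(Add(-157, Mul(-1, C)), -1))) (Function('c')(C) = Add(3, Mul(-1, Mul(-4, Pow(Add(-157, Mul(-1, C)), -1)))) = Add(3, Mul(4, Pow(Add(-157, Mul(-1, C)), -1))))
Add(Mul(-28561, Pow(-16604, -1)), Mul(26065, Pow(Function('c')(-9), -1))) = Add(Mul(-28561, Pow(-16604, -1)), Mul(26065, Pow(Mul(Pow(Add(157, -9), -1), Add(467, Mul(3, -9))), -1))) = Add(Mul(-28561, Rational(-1, 16604)), Mul(26065, Pow(Mul(Pow(148, -1), Add(467, -27)), -1))) = Add(Rational(28561, 16604), Mul(26065, Pow(Mul(Rational(1, 148), 440), -1))) = Add(Rational(28561, 16604), Mul(26065, Pow(Rational(110, 37), -1))) = Add(Rational(28561, 16604), Mul(26065, Rational(37, 110))) = Add(Rational(28561, 16604), Rational(192881, 22)) = Rational(1601612233, 182644)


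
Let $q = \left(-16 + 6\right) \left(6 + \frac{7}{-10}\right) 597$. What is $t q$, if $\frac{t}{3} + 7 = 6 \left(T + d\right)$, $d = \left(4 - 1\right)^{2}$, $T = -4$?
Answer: $-2183229$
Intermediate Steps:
$d = 9$ ($d = 3^{2} = 9$)
$t = 69$ ($t = -21 + 3 \cdot 6 \left(-4 + 9\right) = -21 + 3 \cdot 6 \cdot 5 = -21 + 3 \cdot 30 = -21 + 90 = 69$)
$q = -31641$ ($q = - 10 \left(6 + 7 \left(- \frac{1}{10}\right)\right) 597 = - 10 \left(6 - \frac{7}{10}\right) 597 = \left(-10\right) \frac{53}{10} \cdot 597 = \left(-53\right) 597 = -31641$)
$t q = 69 \left(-31641\right) = -2183229$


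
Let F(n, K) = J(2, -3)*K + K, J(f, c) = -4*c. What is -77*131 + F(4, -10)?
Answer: -10217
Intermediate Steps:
J(f, c) = -4*c
F(n, K) = 13*K (F(n, K) = (-4*(-3))*K + K = 12*K + K = 13*K)
-77*131 + F(4, -10) = -77*131 + 13*(-10) = -10087 - 130 = -10217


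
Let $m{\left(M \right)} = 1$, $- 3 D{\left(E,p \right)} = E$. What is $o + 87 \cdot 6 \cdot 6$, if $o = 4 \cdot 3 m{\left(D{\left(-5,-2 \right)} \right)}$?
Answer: $3144$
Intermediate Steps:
$D{\left(E,p \right)} = - \frac{E}{3}$
$o = 12$ ($o = 4 \cdot 3 \cdot 1 = 12 \cdot 1 = 12$)
$o + 87 \cdot 6 \cdot 6 = 12 + 87 \cdot 6 \cdot 6 = 12 + 87 \cdot 36 = 12 + 3132 = 3144$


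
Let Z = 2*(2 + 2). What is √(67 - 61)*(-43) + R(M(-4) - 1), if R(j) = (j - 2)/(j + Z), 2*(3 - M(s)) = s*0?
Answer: -43*√6 ≈ -105.33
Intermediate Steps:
M(s) = 3 (M(s) = 3 - s*0/2 = 3 - ½*0 = 3 + 0 = 3)
Z = 8 (Z = 2*4 = 8)
R(j) = (-2 + j)/(8 + j) (R(j) = (j - 2)/(j + 8) = (-2 + j)/(8 + j))
√(67 - 61)*(-43) + R(M(-4) - 1) = √(67 - 61)*(-43) + (-2 + (3 - 1))/(8 + (3 - 1)) = √6*(-43) + (-2 + 2)/(8 + 2) = -43*√6 + 0/10 = -43*√6 + (⅒)*0 = -43*√6 + 0 = -43*√6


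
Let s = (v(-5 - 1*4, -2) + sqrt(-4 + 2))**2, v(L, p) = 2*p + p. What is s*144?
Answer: 4896 - 1728*I*sqrt(2) ≈ 4896.0 - 2443.8*I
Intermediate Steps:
v(L, p) = 3*p
s = (-6 + I*sqrt(2))**2 (s = (3*(-2) + sqrt(-4 + 2))**2 = (-6 + sqrt(-2))**2 = (-6 + I*sqrt(2))**2 ≈ 34.0 - 16.971*I)
s*144 = (6 - I*sqrt(2))**2*144 = 144*(6 - I*sqrt(2))**2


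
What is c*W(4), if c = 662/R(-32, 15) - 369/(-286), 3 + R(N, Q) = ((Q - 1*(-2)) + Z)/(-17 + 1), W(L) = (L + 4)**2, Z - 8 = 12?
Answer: -95934304/12155 ≈ -7892.6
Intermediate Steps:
Z = 20 (Z = 8 + 12 = 20)
W(L) = (4 + L)**2
R(N, Q) = -35/8 - Q/16 (R(N, Q) = -3 + ((Q - 1*(-2)) + 20)/(-17 + 1) = -3 + ((Q + 2) + 20)/(-16) = -3 + ((2 + Q) + 20)*(-1/16) = -3 + (22 + Q)*(-1/16) = -3 + (-11/8 - Q/16) = -35/8 - Q/16)
c = -2997947/24310 (c = 662/(-35/8 - 1/16*15) - 369/(-286) = 662/(-35/8 - 15/16) - 369*(-1/286) = 662/(-85/16) + 369/286 = 662*(-16/85) + 369/286 = -10592/85 + 369/286 = -2997947/24310 ≈ -123.32)
c*W(4) = -2997947*(4 + 4)**2/24310 = -2997947/24310*8**2 = -2997947/24310*64 = -95934304/12155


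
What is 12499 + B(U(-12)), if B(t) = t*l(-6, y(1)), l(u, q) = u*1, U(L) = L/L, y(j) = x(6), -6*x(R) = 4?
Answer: 12493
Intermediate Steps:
x(R) = -⅔ (x(R) = -⅙*4 = -⅔)
y(j) = -⅔
U(L) = 1
l(u, q) = u
B(t) = -6*t (B(t) = t*(-6) = -6*t)
12499 + B(U(-12)) = 12499 - 6*1 = 12499 - 6 = 12493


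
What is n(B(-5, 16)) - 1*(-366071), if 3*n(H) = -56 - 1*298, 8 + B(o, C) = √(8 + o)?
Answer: 365953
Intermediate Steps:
B(o, C) = -8 + √(8 + o)
n(H) = -118 (n(H) = (-56 - 1*298)/3 = (-56 - 298)/3 = (⅓)*(-354) = -118)
n(B(-5, 16)) - 1*(-366071) = -118 - 1*(-366071) = -118 + 366071 = 365953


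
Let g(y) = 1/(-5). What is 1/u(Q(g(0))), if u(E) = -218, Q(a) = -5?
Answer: -1/218 ≈ -0.0045872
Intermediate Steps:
g(y) = -⅕
1/u(Q(g(0))) = 1/(-218) = -1/218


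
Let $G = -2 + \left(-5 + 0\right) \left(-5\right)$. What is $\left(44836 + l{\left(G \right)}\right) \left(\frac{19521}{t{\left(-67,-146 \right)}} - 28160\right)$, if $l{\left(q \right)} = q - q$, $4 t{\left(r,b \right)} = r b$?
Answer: $- \frac{6173536901048}{4891} \approx -1.2622 \cdot 10^{9}$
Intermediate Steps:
$t{\left(r,b \right)} = \frac{b r}{4}$ ($t{\left(r,b \right)} = \frac{r b}{4} = \frac{b r}{4}$)
$G = 23$ ($G = -2 - -25 = -2 + 25 = 23$)
$l{\left(q \right)} = 0$
$\left(44836 + l{\left(G \right)}\right) \left(\frac{19521}{t{\left(-67,-146 \right)}} - 28160\right) = \left(44836 + 0\right) \left(\frac{19521}{\frac{1}{4} \left(-146\right) \left(-67\right)} - 28160\right) = 44836 \left(\frac{19521}{\frac{4891}{2}} - 28160\right) = 44836 \left(19521 \cdot \frac{2}{4891} - 28160\right) = 44836 \left(\frac{39042}{4891} - 28160\right) = 44836 \left(- \frac{137691518}{4891}\right) = - \frac{6173536901048}{4891}$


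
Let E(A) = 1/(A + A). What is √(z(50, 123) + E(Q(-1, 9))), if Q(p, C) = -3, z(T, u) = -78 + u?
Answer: √1614/6 ≈ 6.6958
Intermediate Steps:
E(A) = 1/(2*A)
√(z(50, 123) + E(Q(-1, 9))) = √((-78 + 123) + (½)/(-3)) = √(45 + (½)*(-⅓)) = √(45 - ⅙) = √(269/6) = √1614/6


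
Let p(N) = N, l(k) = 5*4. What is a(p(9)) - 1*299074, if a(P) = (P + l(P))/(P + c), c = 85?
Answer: -28112927/94 ≈ -2.9907e+5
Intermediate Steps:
l(k) = 20
a(P) = (20 + P)/(85 + P) (a(P) = (P + 20)/(P + 85) = (20 + P)/(85 + P))
a(p(9)) - 1*299074 = (20 + 9)/(85 + 9) - 1*299074 = 29/94 - 299074 = -28112927/94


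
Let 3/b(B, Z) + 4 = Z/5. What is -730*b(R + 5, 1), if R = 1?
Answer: 10950/19 ≈ 576.32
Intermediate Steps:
b(B, Z) = 3/(-4 + Z/5)
-730*b(R + 5, 1) = -10950/(-20 + 1) = -10950/(-19) = -10950*(-1)/19 = -730*(-15/19) = 10950/19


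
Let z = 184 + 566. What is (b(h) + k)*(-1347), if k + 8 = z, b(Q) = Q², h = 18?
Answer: -1435902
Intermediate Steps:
z = 750
k = 742 (k = -8 + 750 = 742)
(b(h) + k)*(-1347) = (18² + 742)*(-1347) = (324 + 742)*(-1347) = 1066*(-1347) = -1435902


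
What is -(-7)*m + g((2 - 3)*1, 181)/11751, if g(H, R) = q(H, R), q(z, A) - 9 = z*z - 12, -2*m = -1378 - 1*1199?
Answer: 211976285/23502 ≈ 9019.5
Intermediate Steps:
m = 2577/2 (m = -(-1378 - 1*1199)/2 = -(-1378 - 1199)/2 = -1/2*(-2577) = 2577/2 ≈ 1288.5)
q(z, A) = -3 + z**2 (q(z, A) = 9 + (z*z - 12) = 9 + (z**2 - 12) = 9 + (-12 + z**2) = -3 + z**2)
g(H, R) = -3 + H**2
-(-7)*m + g((2 - 3)*1, 181)/11751 = -(-7)*2577/2 + (-3 + ((2 - 3)*1)**2)/11751 = -1*(-18039/2) + (-3 + (-1*1)**2)*(1/11751) = 18039/2 + (-3 + (-1)**2)*(1/11751) = 18039/2 + (-3 + 1)*(1/11751) = 18039/2 - 2*1/11751 = 18039/2 - 2/11751 = 211976285/23502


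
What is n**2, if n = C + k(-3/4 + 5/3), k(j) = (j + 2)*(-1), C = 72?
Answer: 687241/144 ≈ 4772.5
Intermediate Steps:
k(j) = -2 - j (k(j) = (2 + j)*(-1) = -2 - j)
n = 829/12 (n = 72 + (-2 - (-3/4 + 5/3)) = 72 + (-2 - 1*11/12) = 72 + (-2 - 11/12) = 72 - 35/12 = 829/12 ≈ 69.083)
n**2 = (829/12)**2 = 687241/144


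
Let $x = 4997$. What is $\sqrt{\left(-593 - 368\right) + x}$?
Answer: $2 \sqrt{1009} \approx 63.53$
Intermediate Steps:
$\sqrt{\left(-593 - 368\right) + x} = \sqrt{\left(-593 - 368\right) + 4997} = \sqrt{-961 + 4997} = \sqrt{4036} = 2 \sqrt{1009}$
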